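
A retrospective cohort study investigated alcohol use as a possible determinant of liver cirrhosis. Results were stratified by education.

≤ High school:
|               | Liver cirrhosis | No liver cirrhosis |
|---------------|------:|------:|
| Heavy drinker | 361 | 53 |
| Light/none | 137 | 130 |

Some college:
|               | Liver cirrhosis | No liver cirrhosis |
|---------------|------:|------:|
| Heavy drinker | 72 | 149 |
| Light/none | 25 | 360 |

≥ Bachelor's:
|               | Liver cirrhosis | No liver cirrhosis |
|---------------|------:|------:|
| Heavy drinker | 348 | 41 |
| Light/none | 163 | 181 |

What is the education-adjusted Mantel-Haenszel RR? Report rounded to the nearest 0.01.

RR_MH = Σ(aᵢ·n₀ᵢ/nᵢ) / Σ(cᵢ·n₁ᵢ/nᵢ), with n₁ᵢ = aᵢ+bᵢ (exposed), n₀ᵢ = cᵢ+dᵢ (unexposed), nᵢ = n₁ᵢ+n₀ᵢ.
Stratum 1 (≤ High school): n₁ = 414, n₀ = 267, n = 681; a·n₀/n = 361·267/681 = 141.5374; c·n₁/n = 137·414/681 = 83.2863
Stratum 2 (Some college): n₁ = 221, n₀ = 385, n = 606; a·n₀/n = 72·385/606 = 45.7426; c·n₁/n = 25·221/606 = 9.1172
Stratum 3 (≥ Bachelor's): n₁ = 389, n₀ = 344, n = 733; a·n₀/n = 348·344/733 = 163.3179; c·n₁/n = 163·389/733 = 86.5034
RR_MH = (141.5374 + 45.7426 + 163.3179) / (83.2863 + 9.1172 + 86.5034) = 350.5979 / 178.9069 = 1.95967

1.96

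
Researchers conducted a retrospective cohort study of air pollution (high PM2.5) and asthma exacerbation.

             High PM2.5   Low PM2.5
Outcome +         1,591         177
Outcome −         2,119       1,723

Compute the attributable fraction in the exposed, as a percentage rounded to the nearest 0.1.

Reading the table with exposure as columns: a = 1591 (High PM2.5, case), b = 2119 (High PM2.5, non-case), c = 177 (Low PM2.5, case), d = 1723.
Risk in exposed = 1591/3710 = 0.42884; risk in unexposed = 177/1900 = 0.09316.
RR = 0.42884/0.09316 = 4.60338
AR% = (RR − 1)/RR × 100 = (4.60338 − 1)/4.60338 × 100 = 78.2768%

78.3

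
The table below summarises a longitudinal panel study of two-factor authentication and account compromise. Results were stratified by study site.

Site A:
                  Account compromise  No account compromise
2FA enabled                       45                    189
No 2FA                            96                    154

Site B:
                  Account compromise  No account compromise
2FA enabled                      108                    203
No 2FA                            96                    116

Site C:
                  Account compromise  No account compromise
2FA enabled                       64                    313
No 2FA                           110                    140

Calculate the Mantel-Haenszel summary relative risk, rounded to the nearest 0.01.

0.55

RR_MH = Σ(aᵢ·n₀ᵢ/nᵢ) / Σ(cᵢ·n₁ᵢ/nᵢ), with n₁ᵢ = aᵢ+bᵢ (exposed), n₀ᵢ = cᵢ+dᵢ (unexposed), nᵢ = n₁ᵢ+n₀ᵢ.
Stratum 1 (Site A): n₁ = 234, n₀ = 250, n = 484; a·n₀/n = 45·250/484 = 23.2438; c·n₁/n = 96·234/484 = 46.4132
Stratum 2 (Site B): n₁ = 311, n₀ = 212, n = 523; a·n₀/n = 108·212/523 = 43.7782; c·n₁/n = 96·311/523 = 57.0860
Stratum 3 (Site C): n₁ = 377, n₀ = 250, n = 627; a·n₀/n = 64·250/627 = 25.5183; c·n₁/n = 110·377/627 = 66.1404
RR_MH = (23.2438 + 43.7782 + 25.5183) / (46.4132 + 57.0860 + 66.1404) = 92.5403 / 169.6396 = 0.54551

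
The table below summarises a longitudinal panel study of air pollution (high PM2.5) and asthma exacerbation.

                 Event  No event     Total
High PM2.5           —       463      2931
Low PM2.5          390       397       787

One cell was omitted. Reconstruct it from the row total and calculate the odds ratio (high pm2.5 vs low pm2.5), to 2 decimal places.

The missing cell is in the exposed row: 2931 − 463 = 2468.
So a = 2468, b = 463, c = 390, d = 397.
OR = (a·d)/(b·c) = (2468 × 397) / (463 × 390) = 979796 / 180570 = 5.42613

5.43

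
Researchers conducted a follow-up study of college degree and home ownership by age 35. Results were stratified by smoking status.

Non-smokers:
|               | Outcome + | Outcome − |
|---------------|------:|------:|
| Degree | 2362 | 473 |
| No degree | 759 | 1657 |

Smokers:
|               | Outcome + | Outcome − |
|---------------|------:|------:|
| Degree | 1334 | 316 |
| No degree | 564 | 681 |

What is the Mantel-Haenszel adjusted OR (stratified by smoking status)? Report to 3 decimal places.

8.152

OR_MH = Σ(aᵢdᵢ/nᵢ) / Σ(bᵢcᵢ/nᵢ), where nᵢ is the stratum total.
Stratum 1 (Non-smokers): n = 5251; a·d/n = 2362·1657/5251 = 745.3502; b·c/n = 473·759/5251 = 68.3693
Stratum 2 (Smokers): n = 2895; a·d/n = 1334·681/2895 = 313.8010; b·c/n = 316·564/2895 = 61.5627
OR_MH = (745.3502 + 313.8010) / (68.3693 + 61.5627) = 1059.1513 / 129.9320 = 8.15158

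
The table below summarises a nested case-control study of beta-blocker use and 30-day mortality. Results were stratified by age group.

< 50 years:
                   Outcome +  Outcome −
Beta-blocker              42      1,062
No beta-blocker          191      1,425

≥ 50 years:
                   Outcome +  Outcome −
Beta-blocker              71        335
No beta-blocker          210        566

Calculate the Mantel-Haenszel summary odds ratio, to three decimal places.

0.418

OR_MH = Σ(aᵢdᵢ/nᵢ) / Σ(bᵢcᵢ/nᵢ), where nᵢ is the stratum total.
Stratum 1 (< 50 years): n = 2720; a·d/n = 42·1425/2720 = 22.0037; b·c/n = 1062·191/2720 = 74.5743
Stratum 2 (≥ 50 years): n = 1182; a·d/n = 71·566/1182 = 33.9983; b·c/n = 335·210/1182 = 59.5178
OR_MH = (22.0037 + 33.9983) / (74.5743 + 59.5178) = 56.0020 / 134.0920 = 0.41764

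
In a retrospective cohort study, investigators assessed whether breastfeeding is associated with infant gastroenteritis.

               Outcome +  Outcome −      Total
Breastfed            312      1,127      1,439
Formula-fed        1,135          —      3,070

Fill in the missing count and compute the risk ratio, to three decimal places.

0.586

The missing cell is in the unexposed row: 3070 − 1135 = 1935.
So a = 312, b = 1127, c = 1135, d = 1935.
RR = [a/(a+b)] / [c/(c+d)] = (312/1439) / (1135/3070) = 0.21682/0.36971 = 0.58646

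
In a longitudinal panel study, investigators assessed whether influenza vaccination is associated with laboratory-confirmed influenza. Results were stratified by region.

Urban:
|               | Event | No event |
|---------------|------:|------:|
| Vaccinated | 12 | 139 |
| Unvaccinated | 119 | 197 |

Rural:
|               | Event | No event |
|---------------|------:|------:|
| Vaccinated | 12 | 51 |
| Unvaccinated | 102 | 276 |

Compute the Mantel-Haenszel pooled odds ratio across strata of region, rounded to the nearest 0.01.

OR_MH = Σ(aᵢdᵢ/nᵢ) / Σ(bᵢcᵢ/nᵢ), where nᵢ is the stratum total.
Stratum 1 (Urban): n = 467; a·d/n = 12·197/467 = 5.0621; b·c/n = 139·119/467 = 35.4197
Stratum 2 (Rural): n = 441; a·d/n = 12·276/441 = 7.5102; b·c/n = 51·102/441 = 11.7959
OR_MH = (5.0621 + 7.5102) / (35.4197 + 11.7959) = 12.5723 / 47.2156 = 0.26627

0.27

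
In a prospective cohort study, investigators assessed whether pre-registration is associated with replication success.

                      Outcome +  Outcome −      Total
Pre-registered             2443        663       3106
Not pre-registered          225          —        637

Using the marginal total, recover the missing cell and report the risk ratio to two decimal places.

2.23

The missing cell is in the unexposed row: 637 − 225 = 412.
So a = 2443, b = 663, c = 225, d = 412.
RR = [a/(a+b)] / [c/(c+d)] = (2443/3106) / (225/637) = 0.78654/0.35322 = 2.22679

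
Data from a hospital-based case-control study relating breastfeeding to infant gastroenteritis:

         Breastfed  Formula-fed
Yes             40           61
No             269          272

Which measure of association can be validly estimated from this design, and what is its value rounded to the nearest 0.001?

Reading the table with exposure as columns: a = 40 (Breastfed, case), b = 269 (Breastfed, non-case), c = 61 (Formula-fed, case), d = 272.
This is a hospital-based case-control study: participants were sampled on outcome status, so risks in the source population cannot be estimated directly — relative risk is not valid here. The odds ratio is the appropriate measure.
OR = (a·d)/(b·c) = (40 × 272) / (269 × 61) = 10880 / 16409 = 0.66305

0.663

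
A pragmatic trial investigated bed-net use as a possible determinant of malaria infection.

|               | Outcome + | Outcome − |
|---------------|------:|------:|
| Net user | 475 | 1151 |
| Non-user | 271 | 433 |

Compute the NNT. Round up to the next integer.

Risk in treated group = 475/1626 = 0.29213; risk in control = 271/704 = 0.38494.
Absolute risk reduction = 0.38494 − 0.29213 = 0.09282
NNT = 1 / ARR = 1 / 0.09282 = 10.774 → round up → 11

11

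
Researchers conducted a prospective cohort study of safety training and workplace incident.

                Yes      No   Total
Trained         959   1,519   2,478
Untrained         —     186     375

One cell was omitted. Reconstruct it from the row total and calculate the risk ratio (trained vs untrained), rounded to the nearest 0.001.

The missing cell is in the unexposed row: 375 − 186 = 189.
So a = 959, b = 1519, c = 189, d = 186.
RR = [a/(a+b)] / [c/(c+d)] = (959/2478) / (189/375) = 0.38701/0.50400 = 0.76787

0.768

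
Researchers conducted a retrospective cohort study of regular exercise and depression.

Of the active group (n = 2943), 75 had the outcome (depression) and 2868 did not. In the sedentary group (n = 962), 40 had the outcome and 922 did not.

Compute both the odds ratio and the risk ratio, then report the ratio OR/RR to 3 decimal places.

0.983

From the description: a = 75, b = 2868, c = 40, d = 922.
OR = (75·922)/(2868·40) = 69150/114720 = 0.60277
Risk in exposed = 75/2943 = 0.02548; risk in unexposed = 40/962 = 0.04158; RR = 0.61290
OR/RR = 0.60277 / 0.61290 = 0.98348
The outcome is rare in both groups, so OR ≈ RR (ratio near 1).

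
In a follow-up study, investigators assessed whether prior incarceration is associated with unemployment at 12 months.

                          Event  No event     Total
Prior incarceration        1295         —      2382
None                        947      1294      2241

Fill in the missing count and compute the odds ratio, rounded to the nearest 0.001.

The missing cell is in the exposed row: 2382 − 1295 = 1087.
So a = 1295, b = 1087, c = 947, d = 1294.
OR = (a·d)/(b·c) = (1295 × 1294) / (1087 × 947) = 1675730 / 1029389 = 1.62789

1.628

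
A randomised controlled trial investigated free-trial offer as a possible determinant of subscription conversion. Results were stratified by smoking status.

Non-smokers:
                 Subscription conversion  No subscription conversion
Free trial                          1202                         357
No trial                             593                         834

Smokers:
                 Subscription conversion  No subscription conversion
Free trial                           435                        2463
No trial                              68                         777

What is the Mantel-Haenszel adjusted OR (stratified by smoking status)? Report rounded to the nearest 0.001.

3.684

OR_MH = Σ(aᵢdᵢ/nᵢ) / Σ(bᵢcᵢ/nᵢ), where nᵢ is the stratum total.
Stratum 1 (Non-smokers): n = 2986; a·d/n = 1202·834/2986 = 335.7227; b·c/n = 357·593/2986 = 70.8979
Stratum 2 (Smokers): n = 3743; a·d/n = 435·777/3743 = 90.3006; b·c/n = 2463·68/3743 = 44.7459
OR_MH = (335.7227 + 90.3006) / (70.8979 + 44.7459) = 426.0233 / 115.6438 = 3.68393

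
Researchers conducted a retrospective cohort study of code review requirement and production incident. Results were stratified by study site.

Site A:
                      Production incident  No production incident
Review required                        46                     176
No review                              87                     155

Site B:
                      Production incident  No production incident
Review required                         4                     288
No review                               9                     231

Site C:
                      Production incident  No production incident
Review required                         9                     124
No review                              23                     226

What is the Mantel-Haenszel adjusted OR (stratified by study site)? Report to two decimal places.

0.49

OR_MH = Σ(aᵢdᵢ/nᵢ) / Σ(bᵢcᵢ/nᵢ), where nᵢ is the stratum total.
Stratum 1 (Site A): n = 464; a·d/n = 46·155/464 = 15.3664; b·c/n = 176·87/464 = 33.0000
Stratum 2 (Site B): n = 532; a·d/n = 4·231/532 = 1.7368; b·c/n = 288·9/532 = 4.8722
Stratum 3 (Site C): n = 382; a·d/n = 9·226/382 = 5.3246; b·c/n = 124·23/382 = 7.4660
OR_MH = (15.3664 + 1.7368 + 5.3246) / (33.0000 + 4.8722 + 7.4660) = 22.4278 / 45.3381 = 0.49468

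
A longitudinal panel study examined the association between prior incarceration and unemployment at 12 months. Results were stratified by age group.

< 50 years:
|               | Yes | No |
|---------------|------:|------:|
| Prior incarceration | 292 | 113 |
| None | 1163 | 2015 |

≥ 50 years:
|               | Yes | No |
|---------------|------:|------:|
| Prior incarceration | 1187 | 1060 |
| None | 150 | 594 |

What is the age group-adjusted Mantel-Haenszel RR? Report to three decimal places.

RR_MH = Σ(aᵢ·n₀ᵢ/nᵢ) / Σ(cᵢ·n₁ᵢ/nᵢ), with n₁ᵢ = aᵢ+bᵢ (exposed), n₀ᵢ = cᵢ+dᵢ (unexposed), nᵢ = n₁ᵢ+n₀ᵢ.
Stratum 1 (< 50 years): n₁ = 405, n₀ = 3178, n = 3583; a·n₀/n = 292·3178/3583 = 258.9941; c·n₁/n = 1163·405/3583 = 131.4583
Stratum 2 (≥ 50 years): n₁ = 2247, n₀ = 744, n = 2991; a·n₀/n = 1187·744/2991 = 295.2618; c·n₁/n = 150·2247/2991 = 112.6881
RR_MH = (258.9941 + 295.2618) / (131.4583 + 112.6881) = 554.2559 / 244.1463 = 2.27018

2.270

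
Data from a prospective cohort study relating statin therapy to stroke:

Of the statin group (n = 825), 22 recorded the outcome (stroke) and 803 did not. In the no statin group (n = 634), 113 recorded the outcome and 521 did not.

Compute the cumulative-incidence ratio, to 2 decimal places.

From the description: a = 22, b = 803, c = 113, d = 521.
Risk in exposed = 22/825 = 0.02667; risk in unexposed = 113/634 = 0.17823.
RR = 0.02667 / 0.17823 = 0.14962
The risk is 85% lower among the exposed than among the unexposed.

0.15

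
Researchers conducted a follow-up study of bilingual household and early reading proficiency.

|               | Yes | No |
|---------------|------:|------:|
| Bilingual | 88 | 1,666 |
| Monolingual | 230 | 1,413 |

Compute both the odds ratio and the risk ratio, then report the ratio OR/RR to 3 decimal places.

Cells: a = 88, b = 1666, c = 230, d = 1413.
OR = (88·1413)/(1666·230) = 124344/383180 = 0.32451
Risk in exposed = 88/1754 = 0.05017; risk in unexposed = 230/1643 = 0.13999; RR = 0.35840
OR/RR = 0.32451 / 0.35840 = 0.90544
The outcome is not rare, so the OR lies further from 1 than the RR.

0.905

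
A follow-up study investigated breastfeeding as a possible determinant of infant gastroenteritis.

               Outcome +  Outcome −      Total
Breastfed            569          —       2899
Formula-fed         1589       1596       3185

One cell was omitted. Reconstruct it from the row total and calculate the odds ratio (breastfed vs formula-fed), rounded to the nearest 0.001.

0.245

The missing cell is in the exposed row: 2899 − 569 = 2330.
So a = 569, b = 2330, c = 1589, d = 1596.
OR = (a·d)/(b·c) = (569 × 1596) / (2330 × 1589) = 908124 / 3702370 = 0.24528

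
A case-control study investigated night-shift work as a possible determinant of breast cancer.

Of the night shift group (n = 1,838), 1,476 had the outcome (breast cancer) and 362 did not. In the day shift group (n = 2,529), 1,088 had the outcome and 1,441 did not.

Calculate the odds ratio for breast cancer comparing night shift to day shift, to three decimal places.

From the description: a = 1476, b = 362, c = 1088, d = 1441.
OR = (a·d)/(b·c) = (1476 × 1441) / (362 × 1088) = 2126916 / 393856 = 5.40024
The odds of breast cancer are about 5.40 times as high in the night shift group.

5.400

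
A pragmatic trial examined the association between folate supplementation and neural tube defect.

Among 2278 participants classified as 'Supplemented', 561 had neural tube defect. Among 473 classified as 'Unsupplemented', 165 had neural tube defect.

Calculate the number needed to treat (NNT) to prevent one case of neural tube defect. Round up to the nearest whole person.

Risk in treated group = 561/2278 = 0.24627; risk in control = 165/473 = 0.34884.
Absolute risk reduction = 0.34884 − 0.24627 = 0.10257
NNT = 1 / ARR = 1 / 0.10257 = 9.750 → round up → 10

10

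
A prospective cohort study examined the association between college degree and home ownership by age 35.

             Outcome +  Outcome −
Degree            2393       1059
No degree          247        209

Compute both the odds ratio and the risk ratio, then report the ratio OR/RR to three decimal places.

Cells: a = 2393, b = 1059, c = 247, d = 209.
OR = (2393·209)/(1059·247) = 500137/261573 = 1.91204
Risk in exposed = 2393/3452 = 0.69322; risk in unexposed = 247/456 = 0.54167; RR = 1.27979
OR/RR = 1.91204 / 1.27979 = 1.49402
The outcome is not rare, so the OR lies further from 1 than the RR.

1.494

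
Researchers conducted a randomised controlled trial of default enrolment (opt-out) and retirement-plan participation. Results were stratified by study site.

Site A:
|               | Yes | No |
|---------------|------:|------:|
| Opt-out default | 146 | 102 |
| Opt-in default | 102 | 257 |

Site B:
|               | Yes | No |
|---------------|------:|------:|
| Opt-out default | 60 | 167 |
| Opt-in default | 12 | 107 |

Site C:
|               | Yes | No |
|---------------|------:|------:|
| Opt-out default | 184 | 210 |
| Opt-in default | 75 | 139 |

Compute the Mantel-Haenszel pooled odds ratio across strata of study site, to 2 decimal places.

OR_MH = Σ(aᵢdᵢ/nᵢ) / Σ(bᵢcᵢ/nᵢ), where nᵢ is the stratum total.
Stratum 1 (Site A): n = 607; a·d/n = 146·257/607 = 61.8155; b·c/n = 102·102/607 = 17.1400
Stratum 2 (Site B): n = 346; a·d/n = 60·107/346 = 18.5549; b·c/n = 167·12/346 = 5.7919
Stratum 3 (Site C): n = 608; a·d/n = 184·139/608 = 42.0658; b·c/n = 210·75/608 = 25.9046
OR_MH = (61.8155 + 18.5549 + 42.0658) / (17.1400 + 5.7919 + 25.9046) = 122.4362 / 48.8365 = 2.50706

2.51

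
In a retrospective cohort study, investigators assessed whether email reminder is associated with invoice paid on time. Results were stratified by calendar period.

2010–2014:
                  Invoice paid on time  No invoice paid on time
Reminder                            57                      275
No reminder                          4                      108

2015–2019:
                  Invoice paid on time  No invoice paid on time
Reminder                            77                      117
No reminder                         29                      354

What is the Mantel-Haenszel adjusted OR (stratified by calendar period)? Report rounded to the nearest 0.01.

OR_MH = Σ(aᵢdᵢ/nᵢ) / Σ(bᵢcᵢ/nᵢ), where nᵢ is the stratum total.
Stratum 1 (2010–2014): n = 444; a·d/n = 57·108/444 = 13.8649; b·c/n = 275·4/444 = 2.4775
Stratum 2 (2015–2019): n = 577; a·d/n = 77·354/577 = 47.2409; b·c/n = 117·29/577 = 5.8804
OR_MH = (13.8649 + 47.2409) / (2.4775 + 5.8804) = 61.1058 / 8.3579 = 7.31114

7.31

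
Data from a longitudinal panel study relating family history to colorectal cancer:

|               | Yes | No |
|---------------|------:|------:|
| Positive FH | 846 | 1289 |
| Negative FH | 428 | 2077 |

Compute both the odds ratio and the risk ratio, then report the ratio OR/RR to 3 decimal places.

Cells: a = 846, b = 1289, c = 428, d = 2077.
OR = (846·2077)/(1289·428) = 1757142/551692 = 3.18501
Risk in exposed = 846/2135 = 0.39625; risk in unexposed = 428/2505 = 0.17086; RR = 2.31919
OR/RR = 3.18501 / 2.31919 = 1.37333
The outcome is not rare, so the OR lies further from 1 than the RR.

1.373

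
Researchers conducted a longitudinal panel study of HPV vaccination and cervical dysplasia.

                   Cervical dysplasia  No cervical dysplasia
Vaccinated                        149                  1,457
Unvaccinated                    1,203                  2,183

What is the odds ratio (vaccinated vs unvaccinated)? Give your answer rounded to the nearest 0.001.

Cells: a = 149, b = 1457, c = 1203, d = 2183.
OR = (a·d)/(b·c) = (149 × 2183) / (1457 × 1203) = 325267 / 1752771 = 0.18557
Exposure is associated with lower odds of cervical dysplasia (OR = 0.19 < 1).

0.186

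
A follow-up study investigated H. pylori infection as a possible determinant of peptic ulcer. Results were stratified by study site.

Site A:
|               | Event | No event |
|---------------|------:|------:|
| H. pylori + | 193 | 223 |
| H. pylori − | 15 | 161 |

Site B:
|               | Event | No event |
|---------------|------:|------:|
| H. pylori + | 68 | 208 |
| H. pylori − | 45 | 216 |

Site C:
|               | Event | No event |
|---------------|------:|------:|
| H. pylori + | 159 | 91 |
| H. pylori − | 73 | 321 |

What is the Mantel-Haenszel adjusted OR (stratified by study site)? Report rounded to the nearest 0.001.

OR_MH = Σ(aᵢdᵢ/nᵢ) / Σ(bᵢcᵢ/nᵢ), where nᵢ is the stratum total.
Stratum 1 (Site A): n = 592; a·d/n = 193·161/592 = 52.4882; b·c/n = 223·15/592 = 5.6503
Stratum 2 (Site B): n = 537; a·d/n = 68·216/537 = 27.3520; b·c/n = 208·45/537 = 17.4302
Stratum 3 (Site C): n = 644; a·d/n = 159·321/644 = 79.2531; b·c/n = 91·73/644 = 10.3152
OR_MH = (52.4882 + 27.3520 + 79.2531) / (5.6503 + 17.4302 + 10.3152) = 159.0932 / 33.3957 = 4.76388

4.764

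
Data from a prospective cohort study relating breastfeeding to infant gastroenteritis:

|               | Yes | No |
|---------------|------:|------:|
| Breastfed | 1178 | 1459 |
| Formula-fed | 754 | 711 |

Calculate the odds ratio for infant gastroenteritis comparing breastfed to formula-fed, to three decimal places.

0.761

Cells: a = 1178, b = 1459, c = 754, d = 711.
OR = (a·d)/(b·c) = (1178 × 711) / (1459 × 754) = 837558 / 1100086 = 0.76136
Exposure is associated with lower odds of infant gastroenteritis (OR = 0.76 < 1).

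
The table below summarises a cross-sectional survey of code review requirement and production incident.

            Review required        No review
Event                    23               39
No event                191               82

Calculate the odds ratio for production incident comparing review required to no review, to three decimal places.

0.253

Reading the table with exposure as columns: a = 23 (Review required, case), b = 191 (Review required, non-case), c = 39 (No review, case), d = 82.
OR = (a·d)/(b·c) = (23 × 82) / (191 × 39) = 1886 / 7449 = 0.25319
Exposure is associated with lower odds of production incident (OR = 0.25 < 1).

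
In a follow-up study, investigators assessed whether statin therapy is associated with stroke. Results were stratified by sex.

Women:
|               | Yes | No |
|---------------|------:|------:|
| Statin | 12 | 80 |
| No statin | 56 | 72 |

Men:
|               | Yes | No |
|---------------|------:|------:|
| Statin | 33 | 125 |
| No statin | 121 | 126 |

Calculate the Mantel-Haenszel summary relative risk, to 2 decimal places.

0.38

RR_MH = Σ(aᵢ·n₀ᵢ/nᵢ) / Σ(cᵢ·n₁ᵢ/nᵢ), with n₁ᵢ = aᵢ+bᵢ (exposed), n₀ᵢ = cᵢ+dᵢ (unexposed), nᵢ = n₁ᵢ+n₀ᵢ.
Stratum 1 (Women): n₁ = 92, n₀ = 128, n = 220; a·n₀/n = 12·128/220 = 6.9818; c·n₁/n = 56·92/220 = 23.4182
Stratum 2 (Men): n₁ = 158, n₀ = 247, n = 405; a·n₀/n = 33·247/405 = 20.1259; c·n₁/n = 121·158/405 = 47.2049
RR_MH = (6.9818 + 20.1259) / (23.4182 + 47.2049) = 27.1077 / 70.6231 = 0.38384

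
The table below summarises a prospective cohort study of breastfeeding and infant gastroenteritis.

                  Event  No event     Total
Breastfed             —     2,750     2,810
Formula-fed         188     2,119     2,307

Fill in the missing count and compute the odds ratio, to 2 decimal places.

0.25

The missing cell is in the exposed row: 2810 − 2750 = 60.
So a = 60, b = 2750, c = 188, d = 2119.
OR = (a·d)/(b·c) = (60 × 2119) / (2750 × 188) = 127140 / 517000 = 0.24592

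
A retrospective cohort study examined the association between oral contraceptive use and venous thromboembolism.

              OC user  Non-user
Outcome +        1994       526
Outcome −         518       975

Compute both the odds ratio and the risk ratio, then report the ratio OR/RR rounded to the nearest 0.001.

Reading the table with exposure as columns: a = 1994 (OC user, case), b = 518 (OC user, non-case), c = 526 (Non-user, case), d = 975.
OR = (1994·975)/(518·526) = 1944150/272468 = 7.13533
Risk in exposed = 1994/2512 = 0.79379; risk in unexposed = 526/1501 = 0.35043; RR = 2.26517
OR/RR = 7.13533 / 2.26517 = 3.15002
The outcome is not rare, so the OR lies further from 1 than the RR.

3.150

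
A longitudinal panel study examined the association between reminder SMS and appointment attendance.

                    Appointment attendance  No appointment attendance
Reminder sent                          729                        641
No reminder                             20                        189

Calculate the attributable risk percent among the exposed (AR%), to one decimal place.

82.0

Cells: a = 729, b = 641, c = 20, d = 189.
Risk in exposed = 729/1370 = 0.53212; risk in unexposed = 20/209 = 0.09569.
RR = 0.53212/0.09569 = 5.56062
AR% = (RR − 1)/RR × 100 = (5.56062 − 1)/5.56062 × 100 = 82.0164%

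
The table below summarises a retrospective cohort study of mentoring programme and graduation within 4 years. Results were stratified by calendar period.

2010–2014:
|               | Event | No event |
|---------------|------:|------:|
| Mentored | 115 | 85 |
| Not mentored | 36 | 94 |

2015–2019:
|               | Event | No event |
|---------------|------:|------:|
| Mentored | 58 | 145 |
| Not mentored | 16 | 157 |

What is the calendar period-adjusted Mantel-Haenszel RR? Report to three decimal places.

2.364

RR_MH = Σ(aᵢ·n₀ᵢ/nᵢ) / Σ(cᵢ·n₁ᵢ/nᵢ), with n₁ᵢ = aᵢ+bᵢ (exposed), n₀ᵢ = cᵢ+dᵢ (unexposed), nᵢ = n₁ᵢ+n₀ᵢ.
Stratum 1 (2010–2014): n₁ = 200, n₀ = 130, n = 330; a·n₀/n = 115·130/330 = 45.3030; c·n₁/n = 36·200/330 = 21.8182
Stratum 2 (2015–2019): n₁ = 203, n₀ = 173, n = 376; a·n₀/n = 58·173/376 = 26.6862; c·n₁/n = 16·203/376 = 8.6383
RR_MH = (45.3030 + 26.6862) / (21.8182 + 8.6383) = 71.9892 / 30.4565 = 2.36367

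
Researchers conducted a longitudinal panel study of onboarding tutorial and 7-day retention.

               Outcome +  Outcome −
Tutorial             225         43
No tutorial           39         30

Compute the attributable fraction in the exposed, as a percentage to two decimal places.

Cells: a = 225, b = 43, c = 39, d = 30.
Risk in exposed = 225/268 = 0.83955; risk in unexposed = 39/69 = 0.56522.
RR = 0.83955/0.56522 = 1.48536
AR% = (RR − 1)/RR × 100 = (1.48536 − 1)/1.48536 × 100 = 32.6763%

32.68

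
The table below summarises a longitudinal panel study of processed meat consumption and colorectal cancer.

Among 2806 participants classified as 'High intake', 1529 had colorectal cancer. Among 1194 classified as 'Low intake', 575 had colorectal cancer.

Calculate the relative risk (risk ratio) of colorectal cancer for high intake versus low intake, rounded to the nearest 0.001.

From the description: a = 1529, b = 1277, c = 575, d = 619.
Risk in exposed = 1529/2806 = 0.54490; risk in unexposed = 575/1194 = 0.48157.
RR = 0.54490 / 0.48157 = 1.13150
The risk among the exposed is 1.13 times that among the unexposed.

1.132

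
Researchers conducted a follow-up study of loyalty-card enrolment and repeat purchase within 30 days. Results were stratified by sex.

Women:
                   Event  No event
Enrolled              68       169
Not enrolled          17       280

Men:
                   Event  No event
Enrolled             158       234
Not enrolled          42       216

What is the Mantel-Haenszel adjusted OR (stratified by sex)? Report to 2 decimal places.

OR_MH = Σ(aᵢdᵢ/nᵢ) / Σ(bᵢcᵢ/nᵢ), where nᵢ is the stratum total.
Stratum 1 (Women): n = 534; a·d/n = 68·280/534 = 35.6554; b·c/n = 169·17/534 = 5.3801
Stratum 2 (Men): n = 650; a·d/n = 158·216/650 = 52.5046; b·c/n = 234·42/650 = 15.1200
OR_MH = (35.6554 + 52.5046) / (5.3801 + 15.1200) = 88.1600 / 20.5001 = 4.30046

4.30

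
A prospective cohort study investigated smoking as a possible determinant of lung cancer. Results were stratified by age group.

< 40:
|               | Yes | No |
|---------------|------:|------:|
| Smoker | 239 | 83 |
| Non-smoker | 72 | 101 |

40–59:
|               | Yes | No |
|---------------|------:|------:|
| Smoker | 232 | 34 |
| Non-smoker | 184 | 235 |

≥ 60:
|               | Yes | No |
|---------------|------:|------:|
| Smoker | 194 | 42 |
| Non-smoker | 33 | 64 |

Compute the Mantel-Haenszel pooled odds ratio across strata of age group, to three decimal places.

6.530

OR_MH = Σ(aᵢdᵢ/nᵢ) / Σ(bᵢcᵢ/nᵢ), where nᵢ is the stratum total.
Stratum 1 (< 40): n = 495; a·d/n = 239·101/495 = 48.7657; b·c/n = 83·72/495 = 12.0727
Stratum 2 (40–59): n = 685; a·d/n = 232·235/685 = 79.5912; b·c/n = 34·184/685 = 9.1328
Stratum 3 (≥ 60): n = 333; a·d/n = 194·64/333 = 37.2853; b·c/n = 42·33/333 = 4.1622
OR_MH = (48.7657 + 79.5912 + 37.2853) / (12.0727 + 9.1328 + 4.1622) = 165.6422 / 25.3677 = 6.52964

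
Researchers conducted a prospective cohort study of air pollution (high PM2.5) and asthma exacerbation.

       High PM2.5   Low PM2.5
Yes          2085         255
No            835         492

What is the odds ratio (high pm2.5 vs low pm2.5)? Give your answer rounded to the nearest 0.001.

4.818

Reading the table with exposure as columns: a = 2085 (High PM2.5, case), b = 835 (High PM2.5, non-case), c = 255 (Low PM2.5, case), d = 492.
OR = (a·d)/(b·c) = (2085 × 492) / (835 × 255) = 1025820 / 212925 = 4.81775
The odds of asthma exacerbation are about 4.82 times as high in the high pm2.5 group.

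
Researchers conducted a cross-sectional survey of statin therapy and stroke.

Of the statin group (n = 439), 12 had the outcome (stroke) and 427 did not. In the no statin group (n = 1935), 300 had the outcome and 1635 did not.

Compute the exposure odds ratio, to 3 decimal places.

0.153

From the description: a = 12, b = 427, c = 300, d = 1635.
OR = (a·d)/(b·c) = (12 × 1635) / (427 × 300) = 19620 / 128100 = 0.15316
Exposure is associated with lower odds of stroke (OR = 0.15 < 1).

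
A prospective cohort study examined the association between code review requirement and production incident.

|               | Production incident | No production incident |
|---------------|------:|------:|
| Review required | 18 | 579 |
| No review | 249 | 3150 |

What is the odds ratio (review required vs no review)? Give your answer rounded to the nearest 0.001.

0.393

Cells: a = 18, b = 579, c = 249, d = 3150.
OR = (a·d)/(b·c) = (18 × 3150) / (579 × 249) = 56700 / 144171 = 0.39328
Exposure is associated with lower odds of production incident (OR = 0.39 < 1).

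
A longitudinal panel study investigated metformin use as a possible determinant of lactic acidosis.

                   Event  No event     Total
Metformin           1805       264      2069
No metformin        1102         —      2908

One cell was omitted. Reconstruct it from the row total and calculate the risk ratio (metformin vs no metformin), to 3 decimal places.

The missing cell is in the unexposed row: 2908 − 1102 = 1806.
So a = 1805, b = 264, c = 1102, d = 1806.
RR = [a/(a+b)] / [c/(c+d)] = (1805/2069) / (1102/2908) = 0.87240/0.37895 = 2.30213

2.302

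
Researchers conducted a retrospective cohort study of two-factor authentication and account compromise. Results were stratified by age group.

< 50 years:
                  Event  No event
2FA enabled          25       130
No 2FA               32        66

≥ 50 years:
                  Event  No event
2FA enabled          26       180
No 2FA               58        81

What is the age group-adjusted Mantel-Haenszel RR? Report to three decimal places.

RR_MH = Σ(aᵢ·n₀ᵢ/nᵢ) / Σ(cᵢ·n₁ᵢ/nᵢ), with n₁ᵢ = aᵢ+bᵢ (exposed), n₀ᵢ = cᵢ+dᵢ (unexposed), nᵢ = n₁ᵢ+n₀ᵢ.
Stratum 1 (< 50 years): n₁ = 155, n₀ = 98, n = 253; a·n₀/n = 25·98/253 = 9.6838; c·n₁/n = 32·155/253 = 19.6047
Stratum 2 (≥ 50 years): n₁ = 206, n₀ = 139, n = 345; a·n₀/n = 26·139/345 = 10.4754; c·n₁/n = 58·206/345 = 34.6319
RR_MH = (9.6838 + 10.4754) / (19.6047 + 34.6319) = 20.1592 / 54.2366 = 0.37169

0.372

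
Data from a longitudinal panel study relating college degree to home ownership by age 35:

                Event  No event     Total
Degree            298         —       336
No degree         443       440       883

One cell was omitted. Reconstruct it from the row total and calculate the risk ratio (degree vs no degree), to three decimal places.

1.768

The missing cell is in the exposed row: 336 − 298 = 38.
So a = 298, b = 38, c = 443, d = 440.
RR = [a/(a+b)] / [c/(c+d)] = (298/336) / (443/883) = 0.88690/0.50170 = 1.76780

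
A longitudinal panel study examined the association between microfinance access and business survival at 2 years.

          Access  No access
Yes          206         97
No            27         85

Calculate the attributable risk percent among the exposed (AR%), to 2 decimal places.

Reading the table with exposure as columns: a = 206 (Access, case), b = 27 (Access, non-case), c = 97 (No access, case), d = 85.
Risk in exposed = 206/233 = 0.88412; risk in unexposed = 97/182 = 0.53297.
RR = 0.88412/0.53297 = 1.65886
AR% = (RR − 1)/RR × 100 = (1.65886 − 1)/1.65886 × 100 = 39.7178%

39.72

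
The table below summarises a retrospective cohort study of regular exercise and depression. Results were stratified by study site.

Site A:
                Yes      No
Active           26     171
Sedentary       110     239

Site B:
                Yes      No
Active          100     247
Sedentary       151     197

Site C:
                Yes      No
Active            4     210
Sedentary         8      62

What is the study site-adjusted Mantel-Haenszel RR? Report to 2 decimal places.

RR_MH = Σ(aᵢ·n₀ᵢ/nᵢ) / Σ(cᵢ·n₁ᵢ/nᵢ), with n₁ᵢ = aᵢ+bᵢ (exposed), n₀ᵢ = cᵢ+dᵢ (unexposed), nᵢ = n₁ᵢ+n₀ᵢ.
Stratum 1 (Site A): n₁ = 197, n₀ = 349, n = 546; a·n₀/n = 26·349/546 = 16.6190; c·n₁/n = 110·197/546 = 39.6886
Stratum 2 (Site B): n₁ = 347, n₀ = 348, n = 695; a·n₀/n = 100·348/695 = 50.0719; c·n₁/n = 151·347/695 = 75.3914
Stratum 3 (Site C): n₁ = 214, n₀ = 70, n = 284; a·n₀/n = 4·70/284 = 0.9859; c·n₁/n = 8·214/284 = 6.0282
RR_MH = (16.6190 + 50.0719 + 0.9859) / (39.6886 + 75.3914 + 6.0282) = 67.6769 / 121.1082 = 0.55881

0.56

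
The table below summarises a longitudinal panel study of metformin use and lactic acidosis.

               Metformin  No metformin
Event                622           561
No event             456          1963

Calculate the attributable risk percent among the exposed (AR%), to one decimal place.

61.5

Reading the table with exposure as columns: a = 622 (Metformin, case), b = 456 (Metformin, non-case), c = 561 (No metformin, case), d = 1963.
Risk in exposed = 622/1078 = 0.57699; risk in unexposed = 561/2524 = 0.22227.
RR = 0.57699/0.22227 = 2.59596
AR% = (RR − 1)/RR × 100 = (2.59596 − 1)/2.59596 × 100 = 61.4786%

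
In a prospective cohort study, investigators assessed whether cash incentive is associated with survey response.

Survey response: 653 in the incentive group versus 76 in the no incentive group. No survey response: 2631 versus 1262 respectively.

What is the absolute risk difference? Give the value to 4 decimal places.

From the description: a = 653, b = 2631, c = 76, d = 1262.
Risk in exposed = 653/3284 = 0.198843; risk in unexposed = 76/1338 = 0.056801.
Risk difference = 0.198843 − 0.056801 = 0.142042

0.1420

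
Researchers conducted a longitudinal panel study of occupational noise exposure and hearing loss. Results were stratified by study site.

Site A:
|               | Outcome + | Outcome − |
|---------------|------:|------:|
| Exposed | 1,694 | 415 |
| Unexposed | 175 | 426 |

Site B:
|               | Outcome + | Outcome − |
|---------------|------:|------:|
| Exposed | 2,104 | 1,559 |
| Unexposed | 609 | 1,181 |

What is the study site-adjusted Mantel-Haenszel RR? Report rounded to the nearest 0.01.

1.96

RR_MH = Σ(aᵢ·n₀ᵢ/nᵢ) / Σ(cᵢ·n₁ᵢ/nᵢ), with n₁ᵢ = aᵢ+bᵢ (exposed), n₀ᵢ = cᵢ+dᵢ (unexposed), nᵢ = n₁ᵢ+n₀ᵢ.
Stratum 1 (Site A): n₁ = 2109, n₀ = 601, n = 2710; a·n₀/n = 1694·601/2710 = 375.6804; c·n₁/n = 175·2109/2710 = 136.1900
Stratum 2 (Site B): n₁ = 3663, n₀ = 1790, n = 5453; a·n₀/n = 2104·1790/5453 = 690.6584; c·n₁/n = 609·3663/5453 = 409.0899
RR_MH = (375.6804 + 690.6584) / (136.1900 + 409.0899) = 1066.3388 / 545.2799 = 1.95558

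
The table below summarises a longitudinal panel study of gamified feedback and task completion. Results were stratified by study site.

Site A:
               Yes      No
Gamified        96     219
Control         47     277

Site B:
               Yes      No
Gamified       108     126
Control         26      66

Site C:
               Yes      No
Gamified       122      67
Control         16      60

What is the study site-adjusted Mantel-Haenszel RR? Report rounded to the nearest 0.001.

2.144

RR_MH = Σ(aᵢ·n₀ᵢ/nᵢ) / Σ(cᵢ·n₁ᵢ/nᵢ), with n₁ᵢ = aᵢ+bᵢ (exposed), n₀ᵢ = cᵢ+dᵢ (unexposed), nᵢ = n₁ᵢ+n₀ᵢ.
Stratum 1 (Site A): n₁ = 315, n₀ = 324, n = 639; a·n₀/n = 96·324/639 = 48.6761; c·n₁/n = 47·315/639 = 23.1690
Stratum 2 (Site B): n₁ = 234, n₀ = 92, n = 326; a·n₀/n = 108·92/326 = 30.4785; c·n₁/n = 26·234/326 = 18.6626
Stratum 3 (Site C): n₁ = 189, n₀ = 76, n = 265; a·n₀/n = 122·76/265 = 34.9887; c·n₁/n = 16·189/265 = 11.4113
RR_MH = (48.6761 + 30.4785 + 34.9887) / (23.1690 + 18.6626 + 11.4113) = 114.1433 / 53.2429 = 2.14382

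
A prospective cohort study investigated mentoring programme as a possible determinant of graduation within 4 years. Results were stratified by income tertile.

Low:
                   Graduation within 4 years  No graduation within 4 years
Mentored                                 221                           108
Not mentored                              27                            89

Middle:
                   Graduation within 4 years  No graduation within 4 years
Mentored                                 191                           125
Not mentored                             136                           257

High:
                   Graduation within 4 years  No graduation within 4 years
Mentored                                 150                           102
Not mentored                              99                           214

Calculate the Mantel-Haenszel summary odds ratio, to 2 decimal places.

3.52

OR_MH = Σ(aᵢdᵢ/nᵢ) / Σ(bᵢcᵢ/nᵢ), where nᵢ is the stratum total.
Stratum 1 (Low): n = 445; a·d/n = 221·89/445 = 44.2000; b·c/n = 108·27/445 = 6.5528
Stratum 2 (Middle): n = 709; a·d/n = 191·257/709 = 69.2341; b·c/n = 125·136/709 = 23.9774
Stratum 3 (High): n = 565; a·d/n = 150·214/565 = 56.8142; b·c/n = 102·99/565 = 17.8726
OR_MH = (44.2000 + 69.2341 + 56.8142) / (6.5528 + 23.9774 + 17.8726) = 170.2483 / 48.4028 = 3.51732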